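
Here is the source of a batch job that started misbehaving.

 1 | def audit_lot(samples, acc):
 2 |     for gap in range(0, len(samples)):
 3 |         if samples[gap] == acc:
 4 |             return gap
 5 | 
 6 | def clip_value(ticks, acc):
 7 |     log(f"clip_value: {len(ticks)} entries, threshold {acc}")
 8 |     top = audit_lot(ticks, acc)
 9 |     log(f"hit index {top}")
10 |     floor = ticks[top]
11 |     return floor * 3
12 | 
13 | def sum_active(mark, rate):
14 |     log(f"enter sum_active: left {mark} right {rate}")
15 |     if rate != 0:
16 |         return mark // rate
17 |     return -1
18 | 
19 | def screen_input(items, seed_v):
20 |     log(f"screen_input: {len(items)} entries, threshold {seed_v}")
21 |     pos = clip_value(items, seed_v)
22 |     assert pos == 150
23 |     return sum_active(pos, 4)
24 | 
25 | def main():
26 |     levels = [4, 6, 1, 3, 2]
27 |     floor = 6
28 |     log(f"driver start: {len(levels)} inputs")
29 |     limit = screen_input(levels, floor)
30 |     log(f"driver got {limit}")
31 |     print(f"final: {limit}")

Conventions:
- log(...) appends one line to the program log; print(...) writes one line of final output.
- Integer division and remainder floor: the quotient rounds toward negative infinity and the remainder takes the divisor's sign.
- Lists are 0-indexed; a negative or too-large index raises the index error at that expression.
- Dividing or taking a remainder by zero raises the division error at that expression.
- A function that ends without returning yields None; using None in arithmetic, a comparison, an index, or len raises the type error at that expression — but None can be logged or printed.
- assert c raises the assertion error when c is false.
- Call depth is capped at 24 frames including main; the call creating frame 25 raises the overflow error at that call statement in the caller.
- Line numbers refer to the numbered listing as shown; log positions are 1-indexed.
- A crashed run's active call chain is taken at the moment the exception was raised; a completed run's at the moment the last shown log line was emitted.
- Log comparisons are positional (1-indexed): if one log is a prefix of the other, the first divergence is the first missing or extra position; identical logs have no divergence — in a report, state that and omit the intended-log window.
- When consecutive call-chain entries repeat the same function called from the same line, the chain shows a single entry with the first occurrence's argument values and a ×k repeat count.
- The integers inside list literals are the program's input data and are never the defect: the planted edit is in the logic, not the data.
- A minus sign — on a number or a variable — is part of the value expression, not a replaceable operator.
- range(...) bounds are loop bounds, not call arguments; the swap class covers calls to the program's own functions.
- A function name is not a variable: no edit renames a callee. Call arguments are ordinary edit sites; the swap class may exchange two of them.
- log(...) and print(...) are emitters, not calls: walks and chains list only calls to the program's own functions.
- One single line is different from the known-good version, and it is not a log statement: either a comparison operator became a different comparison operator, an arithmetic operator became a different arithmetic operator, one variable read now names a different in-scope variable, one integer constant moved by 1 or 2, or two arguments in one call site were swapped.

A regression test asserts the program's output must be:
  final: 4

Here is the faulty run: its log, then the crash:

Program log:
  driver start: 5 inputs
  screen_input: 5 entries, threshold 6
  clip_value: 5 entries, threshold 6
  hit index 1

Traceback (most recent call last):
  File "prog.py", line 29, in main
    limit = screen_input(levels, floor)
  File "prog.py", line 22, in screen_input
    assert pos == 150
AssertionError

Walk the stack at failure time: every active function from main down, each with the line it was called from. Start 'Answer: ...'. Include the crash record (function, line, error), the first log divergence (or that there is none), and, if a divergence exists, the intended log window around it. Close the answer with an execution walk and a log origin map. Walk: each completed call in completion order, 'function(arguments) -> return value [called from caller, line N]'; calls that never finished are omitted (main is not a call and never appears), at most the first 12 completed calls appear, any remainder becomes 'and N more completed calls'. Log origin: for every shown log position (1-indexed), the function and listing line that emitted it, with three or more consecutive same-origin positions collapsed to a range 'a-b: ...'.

Answer: main -> screen_input (called at line 29).
Core observation: Only 4 log lines were emitted before the run died; the intended continuation was 'enter sum_active: left 18 right 4'.
Crash: screen_input, line 22, AssertionError.
First divergence: position 5 — the faulty run's log ends after 4 lines; the working version continues with 'enter sum_active: left 18 right 4'.
Intended log window:
  3: clip_value: 5 entries, threshold 6
  4: hit index 1
  5: enter sum_active: left 18 right 4
  6: driver got 4
Execution walk:
  audit_lot([4, 6, 1, 3, 2], 6) -> 1  [called from clip_value, line 8]
  clip_value([4, 6, 1, 3, 2], 6) -> 18  [called from screen_input, line 21]
Log line origins:
  1: logged in main at line 28
  2: logged in screen_input at line 20
  3: logged in clip_value at line 7
  4: logged in clip_value at line 9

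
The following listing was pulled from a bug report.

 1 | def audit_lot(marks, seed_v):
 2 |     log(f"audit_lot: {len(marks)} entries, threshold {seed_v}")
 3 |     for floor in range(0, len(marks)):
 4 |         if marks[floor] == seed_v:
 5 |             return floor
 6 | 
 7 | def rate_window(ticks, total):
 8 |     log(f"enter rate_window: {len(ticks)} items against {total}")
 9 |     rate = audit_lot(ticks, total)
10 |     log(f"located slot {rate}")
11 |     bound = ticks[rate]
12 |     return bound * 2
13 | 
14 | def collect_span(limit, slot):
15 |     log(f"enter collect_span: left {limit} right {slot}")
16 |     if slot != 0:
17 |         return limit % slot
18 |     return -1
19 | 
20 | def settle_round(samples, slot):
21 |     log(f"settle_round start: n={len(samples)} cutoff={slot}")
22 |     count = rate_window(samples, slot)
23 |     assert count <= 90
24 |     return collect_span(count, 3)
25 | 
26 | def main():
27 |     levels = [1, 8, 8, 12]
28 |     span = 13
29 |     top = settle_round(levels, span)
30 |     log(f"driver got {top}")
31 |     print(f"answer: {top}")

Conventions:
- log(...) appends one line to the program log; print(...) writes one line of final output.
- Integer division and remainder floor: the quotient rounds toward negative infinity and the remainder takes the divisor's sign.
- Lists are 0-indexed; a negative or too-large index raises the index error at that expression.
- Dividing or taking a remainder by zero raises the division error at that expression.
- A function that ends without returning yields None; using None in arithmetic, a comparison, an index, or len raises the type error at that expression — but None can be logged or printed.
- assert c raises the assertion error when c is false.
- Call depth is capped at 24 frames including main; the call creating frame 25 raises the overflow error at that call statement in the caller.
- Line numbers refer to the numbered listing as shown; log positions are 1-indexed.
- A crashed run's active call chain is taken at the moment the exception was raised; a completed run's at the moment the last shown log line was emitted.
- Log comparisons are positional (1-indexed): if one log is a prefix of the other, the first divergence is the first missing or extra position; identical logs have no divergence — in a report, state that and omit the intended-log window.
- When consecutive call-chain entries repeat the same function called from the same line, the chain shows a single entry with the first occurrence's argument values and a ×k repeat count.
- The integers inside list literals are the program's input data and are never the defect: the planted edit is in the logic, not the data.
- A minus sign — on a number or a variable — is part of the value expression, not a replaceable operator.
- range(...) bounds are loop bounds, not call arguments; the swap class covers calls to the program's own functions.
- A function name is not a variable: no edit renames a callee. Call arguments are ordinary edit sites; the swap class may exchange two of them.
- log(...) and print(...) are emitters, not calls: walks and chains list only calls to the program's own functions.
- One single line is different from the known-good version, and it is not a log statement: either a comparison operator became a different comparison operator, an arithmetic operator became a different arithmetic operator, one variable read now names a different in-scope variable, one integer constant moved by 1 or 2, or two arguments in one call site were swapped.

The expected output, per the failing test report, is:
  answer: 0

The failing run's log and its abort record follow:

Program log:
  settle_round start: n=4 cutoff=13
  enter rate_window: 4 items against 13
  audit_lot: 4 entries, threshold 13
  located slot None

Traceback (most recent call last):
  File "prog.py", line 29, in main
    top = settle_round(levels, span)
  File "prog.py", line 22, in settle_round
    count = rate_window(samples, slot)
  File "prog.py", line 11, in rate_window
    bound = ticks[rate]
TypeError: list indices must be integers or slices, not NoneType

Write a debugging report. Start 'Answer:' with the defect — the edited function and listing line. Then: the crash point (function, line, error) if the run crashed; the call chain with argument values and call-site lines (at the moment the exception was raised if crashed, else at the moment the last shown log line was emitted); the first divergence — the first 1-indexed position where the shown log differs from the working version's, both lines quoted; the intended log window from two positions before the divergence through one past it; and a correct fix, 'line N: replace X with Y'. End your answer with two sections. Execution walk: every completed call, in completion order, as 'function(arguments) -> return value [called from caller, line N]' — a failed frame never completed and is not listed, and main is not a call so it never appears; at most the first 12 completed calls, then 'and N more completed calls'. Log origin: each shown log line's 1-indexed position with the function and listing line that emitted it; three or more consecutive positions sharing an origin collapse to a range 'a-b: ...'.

Answer: the defect is in main at line 28.
Key observation: The log first diverges at position 1: the faulty run prints 'settle_round start: n=4 cutoff=13' where the working version prints 'settle_round start: n=4 cutoff=12'.
Crash: rate_window, line 11, TypeError.
Call chain: main -> settle_round([1, 8, 8, 12], 13) (called at line 29) -> rate_window([1, 8, 8, 12], 13) (called at line 22).
First divergence: at position 1 the run shows 'settle_round start: n=4 cutoff=13' where the working version logs 'settle_round start: n=4 cutoff=12'.
Intended log window:
  1: settle_round start: n=4 cutoff=12
  2: enter rate_window: 4 items against 12
Execution walk:
  audit_lot([1, 8, 8, 12], 13) -> None  [called from rate_window, line 9]
Log line origins:
  1: logged in settle_round at line 21
  2: logged in rate_window at line 8
  3: logged in audit_lot at line 2
  4: logged in rate_window at line 10
A correct fix: line 28: replace `13` with `12`.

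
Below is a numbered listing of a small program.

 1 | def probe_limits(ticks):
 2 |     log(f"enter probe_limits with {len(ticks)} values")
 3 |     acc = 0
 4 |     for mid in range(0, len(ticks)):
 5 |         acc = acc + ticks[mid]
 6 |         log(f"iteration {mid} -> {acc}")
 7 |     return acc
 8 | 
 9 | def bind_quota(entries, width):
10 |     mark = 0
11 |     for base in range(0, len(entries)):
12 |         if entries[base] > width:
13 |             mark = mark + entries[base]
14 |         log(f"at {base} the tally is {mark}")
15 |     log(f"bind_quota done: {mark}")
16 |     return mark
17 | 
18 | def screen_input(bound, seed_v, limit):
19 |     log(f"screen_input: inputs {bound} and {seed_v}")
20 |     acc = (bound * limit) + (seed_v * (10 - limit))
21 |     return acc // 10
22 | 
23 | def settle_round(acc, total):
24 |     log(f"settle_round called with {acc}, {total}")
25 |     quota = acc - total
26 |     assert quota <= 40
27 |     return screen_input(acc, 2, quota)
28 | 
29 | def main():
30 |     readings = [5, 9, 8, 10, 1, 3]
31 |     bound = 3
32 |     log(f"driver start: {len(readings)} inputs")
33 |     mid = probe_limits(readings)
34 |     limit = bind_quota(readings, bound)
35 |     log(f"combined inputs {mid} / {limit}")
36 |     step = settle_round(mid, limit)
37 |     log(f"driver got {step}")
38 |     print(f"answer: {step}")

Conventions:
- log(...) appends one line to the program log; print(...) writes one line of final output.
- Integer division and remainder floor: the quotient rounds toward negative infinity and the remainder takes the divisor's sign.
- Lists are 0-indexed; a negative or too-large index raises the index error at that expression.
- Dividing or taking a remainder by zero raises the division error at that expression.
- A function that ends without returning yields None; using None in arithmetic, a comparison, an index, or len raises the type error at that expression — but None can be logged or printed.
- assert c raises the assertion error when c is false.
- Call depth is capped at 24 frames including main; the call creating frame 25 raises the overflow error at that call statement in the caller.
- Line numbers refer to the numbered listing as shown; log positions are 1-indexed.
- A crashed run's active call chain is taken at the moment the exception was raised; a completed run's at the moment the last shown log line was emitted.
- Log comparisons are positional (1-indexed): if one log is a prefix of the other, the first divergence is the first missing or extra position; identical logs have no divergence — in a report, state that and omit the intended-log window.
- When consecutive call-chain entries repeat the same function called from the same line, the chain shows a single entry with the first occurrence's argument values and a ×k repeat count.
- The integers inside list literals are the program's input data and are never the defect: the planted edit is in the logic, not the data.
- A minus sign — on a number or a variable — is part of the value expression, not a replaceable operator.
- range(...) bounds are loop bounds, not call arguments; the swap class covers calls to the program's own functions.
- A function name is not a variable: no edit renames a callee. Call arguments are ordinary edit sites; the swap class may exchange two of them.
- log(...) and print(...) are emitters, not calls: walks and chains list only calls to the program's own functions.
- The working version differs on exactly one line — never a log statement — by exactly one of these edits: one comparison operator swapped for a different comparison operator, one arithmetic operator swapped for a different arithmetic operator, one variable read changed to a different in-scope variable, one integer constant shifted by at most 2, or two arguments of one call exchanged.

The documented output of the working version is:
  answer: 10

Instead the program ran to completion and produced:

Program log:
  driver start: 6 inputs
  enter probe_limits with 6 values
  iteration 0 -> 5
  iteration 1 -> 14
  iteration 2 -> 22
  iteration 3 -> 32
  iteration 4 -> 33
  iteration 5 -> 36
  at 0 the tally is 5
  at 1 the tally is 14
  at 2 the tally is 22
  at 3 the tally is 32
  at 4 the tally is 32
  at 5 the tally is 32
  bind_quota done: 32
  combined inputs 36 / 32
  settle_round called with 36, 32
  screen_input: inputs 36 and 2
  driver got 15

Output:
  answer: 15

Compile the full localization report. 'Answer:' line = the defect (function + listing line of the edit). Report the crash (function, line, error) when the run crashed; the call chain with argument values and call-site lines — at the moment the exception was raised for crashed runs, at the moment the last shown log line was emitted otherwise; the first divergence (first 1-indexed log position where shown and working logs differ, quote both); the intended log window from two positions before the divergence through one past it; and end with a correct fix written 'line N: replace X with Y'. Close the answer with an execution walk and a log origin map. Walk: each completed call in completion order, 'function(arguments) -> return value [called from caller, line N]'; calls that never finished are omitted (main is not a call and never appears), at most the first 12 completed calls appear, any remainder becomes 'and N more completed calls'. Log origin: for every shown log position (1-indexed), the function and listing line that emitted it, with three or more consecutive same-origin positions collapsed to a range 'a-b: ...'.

Answer: the defect is in settle_round at line 27.
Key fact: Position 18 is the first bad log line: 'screen_input: inputs 36 and 2' should read 'screen_input: inputs 36 and 4'.
Call chain: main.
First divergence: position 18 — the shown line 'screen_input: inputs 36 and 2' should read 'screen_input: inputs 36 and 4'.
Intended log window:
  16: combined inputs 36 / 32
  17: settle_round called with 36, 32
  18: screen_input: inputs 36 and 4
  19: driver got 10
Execution walk:
  probe_limits([5, 9, 8, 10, 1, 3]) -> 36  [called from main, line 33]
  bind_quota([5, 9, 8, 10, 1, 3], 3) -> 32  [called from main, line 34]
  screen_input(36, 2, 4) -> 15  [called from settle_round, line 27]
  settle_round(36, 32) -> 15  [called from main, line 36]
Log origins:
  1: emitted by main (line 32)
  2: emitted by probe_limits (line 2)
  3-8: emitted by probe_limits (line 6)
  9-14: emitted by bind_quota (line 14)
  15: emitted by bind_quota (line 15)
  16: emitted by main (line 35)
  17: emitted by settle_round (line 24)
  18: emitted by screen_input (line 19)
  19: emitted by main (line 37)
A correct fix: line 27: replace `screen_input(acc, 2, quota)` with `screen_input(acc, quota, 2)`.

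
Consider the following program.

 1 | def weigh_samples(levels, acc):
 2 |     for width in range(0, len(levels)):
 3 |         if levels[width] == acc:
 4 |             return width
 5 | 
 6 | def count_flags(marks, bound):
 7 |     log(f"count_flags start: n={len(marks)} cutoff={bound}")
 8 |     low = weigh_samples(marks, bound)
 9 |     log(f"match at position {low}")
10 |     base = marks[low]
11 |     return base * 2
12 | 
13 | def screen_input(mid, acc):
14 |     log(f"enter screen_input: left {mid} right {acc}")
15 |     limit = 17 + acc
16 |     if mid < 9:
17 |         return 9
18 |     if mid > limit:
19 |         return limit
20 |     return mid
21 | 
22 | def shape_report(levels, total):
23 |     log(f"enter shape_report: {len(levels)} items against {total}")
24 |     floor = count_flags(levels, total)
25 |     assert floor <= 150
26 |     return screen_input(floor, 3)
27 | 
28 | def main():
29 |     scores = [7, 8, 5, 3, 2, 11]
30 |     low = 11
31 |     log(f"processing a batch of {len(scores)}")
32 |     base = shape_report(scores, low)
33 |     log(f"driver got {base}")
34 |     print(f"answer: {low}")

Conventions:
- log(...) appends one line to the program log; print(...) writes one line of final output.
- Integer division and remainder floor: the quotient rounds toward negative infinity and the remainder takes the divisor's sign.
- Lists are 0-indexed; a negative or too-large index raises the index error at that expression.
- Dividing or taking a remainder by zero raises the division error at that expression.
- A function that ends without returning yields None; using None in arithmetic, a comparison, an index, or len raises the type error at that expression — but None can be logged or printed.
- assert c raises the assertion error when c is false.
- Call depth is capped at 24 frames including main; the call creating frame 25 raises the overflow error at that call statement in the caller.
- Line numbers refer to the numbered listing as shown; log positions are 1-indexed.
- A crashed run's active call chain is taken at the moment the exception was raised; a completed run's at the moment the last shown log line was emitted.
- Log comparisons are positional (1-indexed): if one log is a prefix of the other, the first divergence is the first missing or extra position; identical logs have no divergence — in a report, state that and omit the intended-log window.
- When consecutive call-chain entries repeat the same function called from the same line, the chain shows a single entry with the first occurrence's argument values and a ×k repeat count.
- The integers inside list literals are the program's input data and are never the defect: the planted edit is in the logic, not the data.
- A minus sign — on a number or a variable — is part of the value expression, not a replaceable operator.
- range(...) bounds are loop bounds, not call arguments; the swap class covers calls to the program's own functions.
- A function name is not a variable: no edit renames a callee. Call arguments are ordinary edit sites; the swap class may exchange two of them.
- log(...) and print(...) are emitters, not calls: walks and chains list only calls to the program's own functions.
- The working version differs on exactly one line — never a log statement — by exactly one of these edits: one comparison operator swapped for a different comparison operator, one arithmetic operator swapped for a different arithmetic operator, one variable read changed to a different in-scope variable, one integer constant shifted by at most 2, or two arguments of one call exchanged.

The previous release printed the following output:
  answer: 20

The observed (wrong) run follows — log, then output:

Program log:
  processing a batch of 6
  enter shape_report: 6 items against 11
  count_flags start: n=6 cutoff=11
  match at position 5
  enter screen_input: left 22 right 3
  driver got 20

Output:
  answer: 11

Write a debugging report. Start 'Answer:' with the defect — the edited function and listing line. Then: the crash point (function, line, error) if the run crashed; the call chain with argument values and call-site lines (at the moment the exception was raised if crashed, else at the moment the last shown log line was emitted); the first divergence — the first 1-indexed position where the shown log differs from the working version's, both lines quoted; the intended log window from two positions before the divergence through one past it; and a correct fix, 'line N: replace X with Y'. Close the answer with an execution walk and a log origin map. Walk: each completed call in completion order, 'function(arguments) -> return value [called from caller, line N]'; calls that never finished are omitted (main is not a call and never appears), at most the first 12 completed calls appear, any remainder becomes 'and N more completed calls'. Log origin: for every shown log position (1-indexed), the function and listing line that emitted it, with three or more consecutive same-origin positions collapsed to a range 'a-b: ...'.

Answer: the defect is in main at line 34.
Key observation: The logs agree in full; only the final output differs.
Call chain: main.
First divergence: none — the logs agree in full.
Execution walk:
  weigh_samples([7, 8, 5, 3, 2, 11], 11) -> 5  [called from count_flags, line 8]
  count_flags([7, 8, 5, 3, 2, 11], 11) -> 22  [called from shape_report, line 24]
  screen_input(22, 3) -> 20  [called from shape_report, line 26]
  shape_report([7, 8, 5, 3, 2, 11], 11) -> 20  [called from main, line 32]
Origin of each log line:
  1: emitted by main (line 31)
  2: emitted by shape_report (line 23)
  3: emitted by count_flags (line 7)
  4: emitted by count_flags (line 9)
  5: emitted by screen_input (line 14)
  6: emitted by main (line 33)
A correct fix: line 34: replace `low` with `base`.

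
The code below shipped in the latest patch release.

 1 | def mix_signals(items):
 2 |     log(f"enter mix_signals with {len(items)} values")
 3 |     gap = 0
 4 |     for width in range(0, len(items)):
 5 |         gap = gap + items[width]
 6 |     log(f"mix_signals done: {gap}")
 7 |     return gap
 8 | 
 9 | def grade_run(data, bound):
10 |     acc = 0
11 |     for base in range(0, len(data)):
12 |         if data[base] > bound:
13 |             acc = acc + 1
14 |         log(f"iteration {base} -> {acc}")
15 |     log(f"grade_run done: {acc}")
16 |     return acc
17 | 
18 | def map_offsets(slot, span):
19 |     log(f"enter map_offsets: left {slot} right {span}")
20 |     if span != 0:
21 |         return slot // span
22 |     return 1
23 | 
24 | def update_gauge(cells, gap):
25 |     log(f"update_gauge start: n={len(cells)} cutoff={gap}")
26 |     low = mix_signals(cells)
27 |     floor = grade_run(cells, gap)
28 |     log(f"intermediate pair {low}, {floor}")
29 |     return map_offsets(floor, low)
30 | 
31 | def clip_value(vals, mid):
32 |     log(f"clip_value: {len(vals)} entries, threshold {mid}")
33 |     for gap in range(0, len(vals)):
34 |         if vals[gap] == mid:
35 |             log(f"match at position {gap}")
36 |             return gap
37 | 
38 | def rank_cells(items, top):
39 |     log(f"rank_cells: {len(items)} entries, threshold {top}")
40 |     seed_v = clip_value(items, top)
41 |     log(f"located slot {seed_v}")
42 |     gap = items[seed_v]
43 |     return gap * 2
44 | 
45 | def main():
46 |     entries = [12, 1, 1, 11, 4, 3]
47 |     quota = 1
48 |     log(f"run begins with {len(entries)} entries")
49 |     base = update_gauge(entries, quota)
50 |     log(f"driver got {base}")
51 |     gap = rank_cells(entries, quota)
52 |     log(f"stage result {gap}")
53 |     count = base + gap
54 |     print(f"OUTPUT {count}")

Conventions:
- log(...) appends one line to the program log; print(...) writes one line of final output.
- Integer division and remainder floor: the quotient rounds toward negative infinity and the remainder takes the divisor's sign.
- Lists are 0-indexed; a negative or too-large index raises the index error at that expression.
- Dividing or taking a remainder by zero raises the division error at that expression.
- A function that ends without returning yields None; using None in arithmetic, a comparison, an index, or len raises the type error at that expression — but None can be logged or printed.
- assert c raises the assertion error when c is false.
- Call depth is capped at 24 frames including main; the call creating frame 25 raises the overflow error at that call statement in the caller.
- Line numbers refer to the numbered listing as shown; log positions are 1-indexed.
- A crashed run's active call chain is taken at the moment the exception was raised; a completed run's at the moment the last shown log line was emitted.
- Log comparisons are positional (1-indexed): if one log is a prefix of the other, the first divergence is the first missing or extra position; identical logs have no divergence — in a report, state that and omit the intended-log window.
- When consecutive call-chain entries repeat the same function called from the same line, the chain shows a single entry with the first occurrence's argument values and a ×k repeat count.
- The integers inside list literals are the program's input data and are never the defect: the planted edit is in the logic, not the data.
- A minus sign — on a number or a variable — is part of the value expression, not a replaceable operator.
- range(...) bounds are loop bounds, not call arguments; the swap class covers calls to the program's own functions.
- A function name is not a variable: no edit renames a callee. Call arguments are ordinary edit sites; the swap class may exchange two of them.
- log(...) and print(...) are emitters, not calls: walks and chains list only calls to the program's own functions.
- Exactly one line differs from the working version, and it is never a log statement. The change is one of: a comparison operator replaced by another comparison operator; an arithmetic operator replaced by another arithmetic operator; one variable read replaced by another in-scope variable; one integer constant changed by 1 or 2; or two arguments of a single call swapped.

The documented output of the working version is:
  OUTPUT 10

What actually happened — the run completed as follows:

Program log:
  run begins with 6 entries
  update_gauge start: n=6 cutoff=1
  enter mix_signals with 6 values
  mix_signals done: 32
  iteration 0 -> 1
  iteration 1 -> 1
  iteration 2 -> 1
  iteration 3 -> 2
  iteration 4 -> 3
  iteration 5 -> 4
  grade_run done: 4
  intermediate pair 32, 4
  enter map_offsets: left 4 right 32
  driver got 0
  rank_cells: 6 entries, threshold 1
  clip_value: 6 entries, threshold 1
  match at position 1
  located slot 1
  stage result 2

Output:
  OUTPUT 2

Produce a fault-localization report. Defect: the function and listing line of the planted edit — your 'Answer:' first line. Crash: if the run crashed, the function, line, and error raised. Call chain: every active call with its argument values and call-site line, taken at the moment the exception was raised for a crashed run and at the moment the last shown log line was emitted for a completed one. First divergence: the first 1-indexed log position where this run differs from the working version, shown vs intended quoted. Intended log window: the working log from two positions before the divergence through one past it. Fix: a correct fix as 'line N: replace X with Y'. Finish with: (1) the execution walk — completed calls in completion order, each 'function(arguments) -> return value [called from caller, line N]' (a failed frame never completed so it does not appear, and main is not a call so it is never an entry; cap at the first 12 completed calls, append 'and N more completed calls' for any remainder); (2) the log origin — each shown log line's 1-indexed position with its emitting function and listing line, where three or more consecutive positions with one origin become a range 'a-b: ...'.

Answer: the defect is in update_gauge at line 29.
The tell: At log position 13 the runs split — shown 'enter map_offsets: left 4 right 32', but the working version logs 'enter map_offsets: left 32 right 4'.
Call chain: main.
First divergence: position 13 — shown 'enter map_offsets: left 4 right 32', intended 'enter map_offsets: left 32 right 4'.
Intended log window:
  11: grade_run done: 4
  12: intermediate pair 32, 4
  13: enter map_offsets: left 32 right 4
  14: driver got 8
Execution walk:
  mix_signals([12, 1, 1, 11, 4, 3]) -> 32  [called from update_gauge, line 26]
  grade_run([12, 1, 1, 11, 4, 3], 1) -> 4  [called from update_gauge, line 27]
  map_offsets(4, 32) -> 0  [called from update_gauge, line 29]
  update_gauge([12, 1, 1, 11, 4, 3], 1) -> 0  [called from main, line 49]
  clip_value([12, 1, 1, 11, 4, 3], 1) -> 1  [called from rank_cells, line 40]
  rank_cells([12, 1, 1, 11, 4, 3], 1) -> 2  [called from main, line 51]
Log origin:
  1 — main, line 48
  2 — update_gauge, line 25
  3 — mix_signals, line 2
  4 — mix_signals, line 6
  5-10 — grade_run, line 14
  11 — grade_run, line 15
  12 — update_gauge, line 28
  13 — map_offsets, line 19
  14 — main, line 50
  15 — rank_cells, line 39
  16 — clip_value, line 32
  17 — clip_value, line 35
  18 — rank_cells, line 41
  19 — main, line 52
A correct fix: line 29: replace `map_offsets(floor, low)` with `map_offsets(low, floor)`.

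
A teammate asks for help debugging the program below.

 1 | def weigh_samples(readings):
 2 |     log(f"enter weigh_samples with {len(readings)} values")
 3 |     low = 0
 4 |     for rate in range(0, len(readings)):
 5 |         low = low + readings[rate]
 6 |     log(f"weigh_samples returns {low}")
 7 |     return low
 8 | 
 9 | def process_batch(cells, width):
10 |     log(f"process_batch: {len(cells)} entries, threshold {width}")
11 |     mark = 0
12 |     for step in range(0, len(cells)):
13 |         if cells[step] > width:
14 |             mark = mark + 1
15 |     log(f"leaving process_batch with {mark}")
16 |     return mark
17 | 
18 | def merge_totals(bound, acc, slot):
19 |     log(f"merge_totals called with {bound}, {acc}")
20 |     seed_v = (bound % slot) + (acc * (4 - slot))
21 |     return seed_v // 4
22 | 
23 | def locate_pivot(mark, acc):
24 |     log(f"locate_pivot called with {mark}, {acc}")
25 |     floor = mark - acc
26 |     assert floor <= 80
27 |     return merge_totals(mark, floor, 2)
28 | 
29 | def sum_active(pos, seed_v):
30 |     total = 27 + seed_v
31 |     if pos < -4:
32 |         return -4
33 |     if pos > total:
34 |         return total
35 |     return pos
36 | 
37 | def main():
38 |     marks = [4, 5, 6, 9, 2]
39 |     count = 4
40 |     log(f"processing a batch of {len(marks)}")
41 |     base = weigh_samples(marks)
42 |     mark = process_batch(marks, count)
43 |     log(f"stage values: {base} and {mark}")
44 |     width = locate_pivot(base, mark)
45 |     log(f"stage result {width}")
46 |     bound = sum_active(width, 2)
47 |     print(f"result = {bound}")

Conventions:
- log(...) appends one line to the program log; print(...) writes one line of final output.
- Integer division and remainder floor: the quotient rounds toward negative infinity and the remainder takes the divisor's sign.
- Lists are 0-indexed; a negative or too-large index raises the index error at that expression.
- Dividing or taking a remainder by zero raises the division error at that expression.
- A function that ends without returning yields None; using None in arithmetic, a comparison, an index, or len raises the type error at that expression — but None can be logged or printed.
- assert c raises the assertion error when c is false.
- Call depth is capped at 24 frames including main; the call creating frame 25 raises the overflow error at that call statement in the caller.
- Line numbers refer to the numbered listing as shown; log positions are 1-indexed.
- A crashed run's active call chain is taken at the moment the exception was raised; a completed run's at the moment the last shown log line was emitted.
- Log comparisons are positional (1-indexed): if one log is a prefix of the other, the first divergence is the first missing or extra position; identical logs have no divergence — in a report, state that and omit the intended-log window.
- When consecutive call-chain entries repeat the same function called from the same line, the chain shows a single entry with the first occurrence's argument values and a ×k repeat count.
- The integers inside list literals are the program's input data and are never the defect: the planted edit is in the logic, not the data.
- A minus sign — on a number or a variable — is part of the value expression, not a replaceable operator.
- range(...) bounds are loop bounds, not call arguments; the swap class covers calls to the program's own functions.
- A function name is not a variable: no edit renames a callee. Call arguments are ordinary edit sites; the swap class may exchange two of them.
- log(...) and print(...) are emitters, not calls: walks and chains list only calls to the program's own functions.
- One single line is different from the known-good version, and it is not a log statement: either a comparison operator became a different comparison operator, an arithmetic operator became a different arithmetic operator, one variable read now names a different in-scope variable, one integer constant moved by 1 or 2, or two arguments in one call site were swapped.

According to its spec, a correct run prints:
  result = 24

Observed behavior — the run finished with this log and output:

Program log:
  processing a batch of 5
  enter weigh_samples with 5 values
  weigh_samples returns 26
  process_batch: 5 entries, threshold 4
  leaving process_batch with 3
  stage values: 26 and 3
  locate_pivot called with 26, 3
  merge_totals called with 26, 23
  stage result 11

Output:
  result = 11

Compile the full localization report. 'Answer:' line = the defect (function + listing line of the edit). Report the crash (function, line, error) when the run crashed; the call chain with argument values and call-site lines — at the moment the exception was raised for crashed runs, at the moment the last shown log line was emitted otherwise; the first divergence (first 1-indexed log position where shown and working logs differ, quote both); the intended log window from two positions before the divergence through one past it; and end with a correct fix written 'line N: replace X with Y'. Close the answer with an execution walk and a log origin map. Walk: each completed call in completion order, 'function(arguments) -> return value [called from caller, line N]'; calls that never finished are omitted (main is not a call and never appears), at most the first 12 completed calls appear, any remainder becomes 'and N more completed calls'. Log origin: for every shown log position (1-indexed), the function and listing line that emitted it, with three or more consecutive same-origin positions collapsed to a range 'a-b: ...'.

Answer: the defect is in merge_totals at line 20.
Core observation: The log first diverges at position 9: the faulty run prints 'stage result 11' where the working version prints 'stage result 24'.
Call chain: main.
First divergence: position 9 — shown 'stage result 11', intended 'stage result 24'.
Intended log window:
  7: locate_pivot called with 26, 3
  8: merge_totals called with 26, 23
  9: stage result 24
Execution walk:
  weigh_samples([4, 5, 6, 9, 2]) -> 26  [called from main, line 41]
  process_batch([4, 5, 6, 9, 2], 4) -> 3  [called from main, line 42]
  merge_totals(26, 23, 2) -> 11  [called from locate_pivot, line 27]
  locate_pivot(26, 3) -> 11  [called from main, line 44]
  sum_active(11, 2) -> 11  [called from main, line 46]
Origin of each log line:
  1 — main, line 40
  2 — weigh_samples, line 2
  3 — weigh_samples, line 6
  4 — process_batch, line 10
  5 — process_batch, line 15
  6 — main, line 43
  7 — locate_pivot, line 24
  8 — merge_totals, line 19
  9 — main, line 45
A correct fix: line 20: replace `%` with `*`.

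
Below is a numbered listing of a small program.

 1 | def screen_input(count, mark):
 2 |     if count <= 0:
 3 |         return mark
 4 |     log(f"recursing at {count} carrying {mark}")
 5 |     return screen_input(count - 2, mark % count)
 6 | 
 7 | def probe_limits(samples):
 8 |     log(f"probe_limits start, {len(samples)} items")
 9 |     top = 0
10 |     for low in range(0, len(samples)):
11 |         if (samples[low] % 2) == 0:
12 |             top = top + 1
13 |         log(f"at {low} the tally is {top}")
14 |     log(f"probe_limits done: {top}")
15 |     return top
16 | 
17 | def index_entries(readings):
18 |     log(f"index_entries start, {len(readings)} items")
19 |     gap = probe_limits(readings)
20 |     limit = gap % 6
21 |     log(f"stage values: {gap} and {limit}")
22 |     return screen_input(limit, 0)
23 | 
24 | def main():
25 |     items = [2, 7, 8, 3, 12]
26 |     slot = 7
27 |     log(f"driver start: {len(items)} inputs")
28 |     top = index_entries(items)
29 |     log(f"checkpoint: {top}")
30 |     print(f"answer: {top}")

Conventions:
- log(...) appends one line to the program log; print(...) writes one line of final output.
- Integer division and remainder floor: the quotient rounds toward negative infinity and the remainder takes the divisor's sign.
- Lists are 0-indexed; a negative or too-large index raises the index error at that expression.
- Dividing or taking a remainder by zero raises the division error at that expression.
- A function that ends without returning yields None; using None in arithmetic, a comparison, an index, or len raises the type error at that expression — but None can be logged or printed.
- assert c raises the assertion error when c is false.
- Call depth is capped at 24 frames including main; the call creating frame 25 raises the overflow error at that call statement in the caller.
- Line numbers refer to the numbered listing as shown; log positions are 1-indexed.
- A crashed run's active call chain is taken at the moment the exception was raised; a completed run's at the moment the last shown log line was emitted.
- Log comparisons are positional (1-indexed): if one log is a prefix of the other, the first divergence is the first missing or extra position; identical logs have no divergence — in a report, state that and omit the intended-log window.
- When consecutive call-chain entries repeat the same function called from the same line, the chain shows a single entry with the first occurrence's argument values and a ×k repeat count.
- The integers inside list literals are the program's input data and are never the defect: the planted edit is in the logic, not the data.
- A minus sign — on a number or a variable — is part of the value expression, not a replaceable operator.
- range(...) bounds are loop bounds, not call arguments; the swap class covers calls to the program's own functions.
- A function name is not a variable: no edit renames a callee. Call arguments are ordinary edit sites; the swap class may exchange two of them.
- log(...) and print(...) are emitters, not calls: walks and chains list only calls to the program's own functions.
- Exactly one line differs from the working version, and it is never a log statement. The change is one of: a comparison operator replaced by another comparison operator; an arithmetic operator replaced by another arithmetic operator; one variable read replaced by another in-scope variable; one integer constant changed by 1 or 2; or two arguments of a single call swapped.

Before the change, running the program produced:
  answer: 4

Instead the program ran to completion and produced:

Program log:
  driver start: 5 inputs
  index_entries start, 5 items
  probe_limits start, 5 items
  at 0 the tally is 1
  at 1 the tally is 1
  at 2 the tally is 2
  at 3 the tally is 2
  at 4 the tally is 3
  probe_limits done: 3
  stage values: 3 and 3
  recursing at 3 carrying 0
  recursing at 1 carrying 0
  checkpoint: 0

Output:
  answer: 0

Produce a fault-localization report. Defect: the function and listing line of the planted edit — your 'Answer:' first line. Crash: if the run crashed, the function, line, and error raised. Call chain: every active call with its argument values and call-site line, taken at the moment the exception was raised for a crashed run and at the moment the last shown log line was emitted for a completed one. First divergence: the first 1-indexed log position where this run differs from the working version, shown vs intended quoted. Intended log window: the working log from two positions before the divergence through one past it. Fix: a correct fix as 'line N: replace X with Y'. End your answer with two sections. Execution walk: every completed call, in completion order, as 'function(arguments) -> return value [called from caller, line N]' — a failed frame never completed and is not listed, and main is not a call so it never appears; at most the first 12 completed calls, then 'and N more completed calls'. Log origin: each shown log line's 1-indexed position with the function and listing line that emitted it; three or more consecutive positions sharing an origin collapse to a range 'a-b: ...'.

Answer: the defect is in screen_input at line 5.
Key observation: The earliest visible damage is log position 12 — 'recursing at 1 carrying 0' rather than the intended 'recursing at 1 carrying 3'.
Call chain: main.
First divergence: at position 12 the run shows 'recursing at 1 carrying 0' where the working version logs 'recursing at 1 carrying 3'.
Intended log window:
  10: stage values: 3 and 3
  11: recursing at 3 carrying 0
  12: recursing at 1 carrying 3
  13: checkpoint: 4
Execution walk:
  probe_limits([2, 7, 8, 3, 12]) -> 3  [called from index_entries, line 19]
  screen_input(-1, 0) -> 0  [called from screen_input, line 5]
  screen_input(1, 0) -> 0  [called from screen_input, line 5]
  screen_input(3, 0) -> 0  [called from index_entries, line 22]
  index_entries([2, 7, 8, 3, 12]) -> 0  [called from main, line 28]
Log line origins:
  1: from main, line 27
  2: from index_entries, line 18
  3: from probe_limits, line 8
  4-8: from probe_limits, line 13
  9: from probe_limits, line 14
  10: from index_entries, line 21
  11: from screen_input, line 4
  12: from screen_input, line 4
  13: from main, line 29
A correct fix: line 5: replace `%` with `+`.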